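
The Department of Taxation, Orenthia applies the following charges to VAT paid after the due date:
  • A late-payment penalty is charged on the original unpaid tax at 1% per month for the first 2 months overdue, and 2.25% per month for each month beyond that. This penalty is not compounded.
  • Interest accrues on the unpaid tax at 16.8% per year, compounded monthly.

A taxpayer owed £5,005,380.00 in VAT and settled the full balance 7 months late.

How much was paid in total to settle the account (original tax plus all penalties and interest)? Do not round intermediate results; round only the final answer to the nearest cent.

£6,180,209.74

Penalty, months 1–2: 2 × 1% × £5,005,380.00 = £100,107.60
Penalty, months 3–7: 5 × 2.25% × £5,005,380.00 = £563,105.25
Interest (16.8%/yr ÷ 12 = 1.4%/month): £5,005,380.00 × ((1 + 0.014)^7 − 1) = £511,616.8876…
Total = £5,005,380.00 + £663,212.8500 + £511,616.8876… = £6,180,209.74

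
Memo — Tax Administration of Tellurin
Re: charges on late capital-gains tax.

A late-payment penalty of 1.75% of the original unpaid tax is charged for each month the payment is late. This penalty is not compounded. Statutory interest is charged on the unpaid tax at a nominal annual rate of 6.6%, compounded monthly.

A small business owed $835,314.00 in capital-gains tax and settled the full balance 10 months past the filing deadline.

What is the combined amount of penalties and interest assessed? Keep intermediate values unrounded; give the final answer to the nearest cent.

$193,276.13

Late-payment penalty: 10 × 1.75% × $835,314.00 = $146,179.95
Interest (6.6%/yr ÷ 12 = 0.55%/month): $835,314.00 × ((1 + 0.0055)^10 − 1) = $47,096.1798…
Penalties + interest = $146,179.9500 + $47,096.1798… = $193,276.13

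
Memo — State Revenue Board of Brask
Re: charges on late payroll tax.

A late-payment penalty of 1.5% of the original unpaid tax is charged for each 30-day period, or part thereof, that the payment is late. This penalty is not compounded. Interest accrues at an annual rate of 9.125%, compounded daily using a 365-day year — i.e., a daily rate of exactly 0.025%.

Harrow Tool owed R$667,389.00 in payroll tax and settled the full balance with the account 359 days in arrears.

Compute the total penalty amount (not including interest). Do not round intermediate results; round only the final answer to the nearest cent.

R$120,130.02

Penalty periods: ⌈359/30⌉ = 12; penalty = 12 × 1.5% × R$667,389.00 = R$120,130.02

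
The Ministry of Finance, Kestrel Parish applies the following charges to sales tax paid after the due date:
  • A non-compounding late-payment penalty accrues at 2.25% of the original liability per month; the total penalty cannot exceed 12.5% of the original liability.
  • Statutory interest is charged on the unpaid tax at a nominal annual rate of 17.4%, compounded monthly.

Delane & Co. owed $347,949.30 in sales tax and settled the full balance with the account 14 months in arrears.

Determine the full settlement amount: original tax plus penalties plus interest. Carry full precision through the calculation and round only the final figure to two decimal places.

Penalty (uncapped): 14 × 2.25% × $347,949.30 = $109,604.03…; cap = 12.5% × $347,949.30 = $43,493.66… → penalty = $43,493.66…
Interest (17.4%/yr ÷ 12 = 1.45%/month): $347,949.30 × ((1 + 0.0145)^14 − 1) = $77,692.9069…
Total = $347,949.30 + $43,493.6625 + $77,692.9069… = $469,135.87

$469,135.87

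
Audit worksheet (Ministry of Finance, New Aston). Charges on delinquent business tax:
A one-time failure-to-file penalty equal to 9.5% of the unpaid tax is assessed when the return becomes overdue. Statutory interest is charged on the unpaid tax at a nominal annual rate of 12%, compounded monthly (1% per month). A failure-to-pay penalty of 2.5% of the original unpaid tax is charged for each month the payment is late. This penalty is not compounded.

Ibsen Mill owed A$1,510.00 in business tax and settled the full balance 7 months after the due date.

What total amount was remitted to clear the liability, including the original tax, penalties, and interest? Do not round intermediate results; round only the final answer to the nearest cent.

A$2,026.62

Failure-to-file penalty: 9.5% × A$1,510.00 = A$143.45
Failure-to-pay penalty = 2.5% × A$1,510.00 × 7 mo = A$264.25
Interest: A$1,510.00 × ((1 + 0.01)^7 − 1) = A$1,510.00 × 0.0721354… = A$108.9244…
Total = A$1,510.00 + A$407.7000 + A$108.9244… = A$2,026.62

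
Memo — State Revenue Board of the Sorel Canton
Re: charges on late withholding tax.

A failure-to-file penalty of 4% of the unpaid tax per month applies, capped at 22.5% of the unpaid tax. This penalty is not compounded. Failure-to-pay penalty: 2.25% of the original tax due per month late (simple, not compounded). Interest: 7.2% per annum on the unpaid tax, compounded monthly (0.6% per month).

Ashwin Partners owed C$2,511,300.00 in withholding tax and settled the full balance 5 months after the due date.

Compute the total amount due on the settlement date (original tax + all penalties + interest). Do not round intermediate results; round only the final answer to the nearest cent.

C$3,372,329.76

Failure-to-file: 5 × 4% × C$2,511,300.00 = C$502,260.00 (under the 22.5% cap)
Failure-to-pay penalty: 5 × 2.25% × C$2,511,300.00 = C$282,521.25
Interest: C$2,511,300.00 × ((1 + 0.006)^5 − 1) = C$2,511,300.00 × 0.0303622… = C$76,248.5087…
Total = C$2,511,300.00 + C$784,781.2500 + C$76,248.5087… = C$3,372,329.76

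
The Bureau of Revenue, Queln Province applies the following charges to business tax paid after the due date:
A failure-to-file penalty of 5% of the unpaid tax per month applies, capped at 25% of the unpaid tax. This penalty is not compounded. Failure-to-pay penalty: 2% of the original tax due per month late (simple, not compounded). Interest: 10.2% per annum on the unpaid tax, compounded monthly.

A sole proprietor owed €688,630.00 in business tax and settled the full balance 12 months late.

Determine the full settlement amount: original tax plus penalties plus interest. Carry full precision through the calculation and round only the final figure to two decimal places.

Failure-to-file: 12 × 5% × €688,630.00 = €413,178.00, capped at 25% × €688,630.00 = €172,157.50
Failure-to-pay penalty: 12 × 2% × €688,630.00 = €165,271.20
Interest (10.2%/yr ÷ 12 = 0.85%/month): €688,630.00 × ((1 + 0.0085)^12 − 1) = €73,618.8350…
Total = €688,630.00 + €337,428.7000 + €73,618.8350… = €1,099,677.54

€1,099,677.54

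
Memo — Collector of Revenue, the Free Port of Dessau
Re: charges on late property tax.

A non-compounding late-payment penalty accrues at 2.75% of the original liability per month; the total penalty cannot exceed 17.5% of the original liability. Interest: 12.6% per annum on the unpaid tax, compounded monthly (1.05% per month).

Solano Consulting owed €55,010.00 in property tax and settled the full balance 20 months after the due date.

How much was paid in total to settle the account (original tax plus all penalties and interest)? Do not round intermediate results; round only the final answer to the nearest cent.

Penalty (uncapped): 20 × 2.75% × €55,010.00 = €30,255.50; cap = 17.5% × €55,010.00 = €9,626.75 → penalty = €9,626.75
Interest: €55,010.00 × ((1 + 0.0105)^20 − 1) = €55,010.00 × 0.2323281… = €12,780.3696…
Total = €55,010.00 + €9,626.7500 + €12,780.3696… = €77,417.12

€77,417.12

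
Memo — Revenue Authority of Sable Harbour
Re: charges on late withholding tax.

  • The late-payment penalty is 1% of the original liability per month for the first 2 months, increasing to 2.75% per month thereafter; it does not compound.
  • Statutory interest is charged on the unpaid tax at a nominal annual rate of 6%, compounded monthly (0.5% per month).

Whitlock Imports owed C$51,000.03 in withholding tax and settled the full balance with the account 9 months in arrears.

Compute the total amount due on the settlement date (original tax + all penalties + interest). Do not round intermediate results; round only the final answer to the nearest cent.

Penalty, months 1–2: 2 × 1% × C$51,000.03 = C$1,020.00…
Penalty, months 3–9: 7 × 2.75% × C$51,000.03 = C$9,817.51…
Interest: C$51,000.03 × ((1 + 0.005)^9 − 1) = C$51,000.03 × 0.0459106… = C$2,341.4409…
Total = C$51,000.03 + C$10,837.5064… + C$2,341.4409… = C$64,178.98

C$64,178.98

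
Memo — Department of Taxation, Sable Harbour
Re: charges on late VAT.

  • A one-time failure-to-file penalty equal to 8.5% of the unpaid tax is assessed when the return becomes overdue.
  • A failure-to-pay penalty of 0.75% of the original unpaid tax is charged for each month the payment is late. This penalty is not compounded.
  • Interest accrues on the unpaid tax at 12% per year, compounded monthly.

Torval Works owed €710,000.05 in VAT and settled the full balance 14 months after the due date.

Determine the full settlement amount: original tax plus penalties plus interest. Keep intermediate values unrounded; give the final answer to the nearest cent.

Failure-to-file penalty: 8.5% × €710,000.05 = €60,350.00…
Failure-to-pay penalty: 14 × 0.75% × €710,000.05 = €74,550.01…
Interest (12%/yr ÷ 12 = 1%/month): €710,000.05 × ((1 + 0.01)^14 − 1) = €106,126.6989…
Total = €710,000.05 + €134,900.0095 + €106,126.6989… = €951,026.76

€951,026.76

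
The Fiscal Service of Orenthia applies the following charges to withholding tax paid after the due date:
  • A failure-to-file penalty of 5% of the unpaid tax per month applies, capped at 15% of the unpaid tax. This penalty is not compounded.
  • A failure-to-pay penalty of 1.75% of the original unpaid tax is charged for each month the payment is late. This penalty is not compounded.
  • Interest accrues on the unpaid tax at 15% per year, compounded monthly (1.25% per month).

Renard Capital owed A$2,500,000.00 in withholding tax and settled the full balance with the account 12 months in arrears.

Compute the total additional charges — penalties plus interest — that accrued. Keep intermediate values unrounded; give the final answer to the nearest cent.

Failure-to-file: 12 × 5% × A$2,500,000.00 = A$1,500,000.00, capped at 15% × A$2,500,000.00 = A$375,000.00
Failure-to-pay penalty = 1.75% × A$2,500,000.00 × 12 mo = A$525,000.00
Interest: A$2,500,000.00 × ((1 + 0.0125)^12 − 1) = A$2,500,000.00 × 0.1607545… = A$401,886.2943…
Penalties + interest = A$900,000.0000 + A$401,886.2943… = A$1,301,886.29

A$1,301,886.29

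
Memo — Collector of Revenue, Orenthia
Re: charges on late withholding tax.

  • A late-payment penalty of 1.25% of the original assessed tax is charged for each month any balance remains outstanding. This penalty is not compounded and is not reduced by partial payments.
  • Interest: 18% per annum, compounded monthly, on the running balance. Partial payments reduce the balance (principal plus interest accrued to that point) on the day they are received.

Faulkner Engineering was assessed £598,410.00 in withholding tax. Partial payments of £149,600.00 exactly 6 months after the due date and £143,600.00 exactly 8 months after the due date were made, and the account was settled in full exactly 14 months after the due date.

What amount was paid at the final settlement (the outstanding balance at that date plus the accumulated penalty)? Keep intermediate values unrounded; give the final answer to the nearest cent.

Monthly rate = 18% ÷ 12 = 1.5%
Balance at month 6: £598,410.0000 × (1 + 0.015)^6 = £654,327.3836…
After £149,600.00 payment: £654,327.3836… − £149,600.00 = £504,727.3836…
Balance at month 8: £504,727.3836… × (1 + 0.015)^2 = £519,982.7687…
After £143,600.00 payment: £519,982.7687… − £143,600.00 = £376,382.7687…
Balance at month 14: £376,382.7687… × (1 + 0.015)^6 = £411,553.2031…
Penalty: 14 × 1.25% × £598,410.00 = £104,721.75
Final settlement = outstanding balance + penalty = £411,553.2031… + £104,721.75 = £516,274.95

£516,274.95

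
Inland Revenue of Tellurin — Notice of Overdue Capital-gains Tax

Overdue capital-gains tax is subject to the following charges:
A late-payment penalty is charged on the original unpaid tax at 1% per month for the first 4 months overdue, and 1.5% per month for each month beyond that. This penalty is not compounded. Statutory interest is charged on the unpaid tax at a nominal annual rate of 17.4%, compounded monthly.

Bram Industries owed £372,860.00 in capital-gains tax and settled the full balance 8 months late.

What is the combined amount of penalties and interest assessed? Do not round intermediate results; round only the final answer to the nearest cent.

£82,797.61

Penalty, months 1–4: 4 × 1% × £372,860.00 = £14,914.40
Penalty, months 5–8: 4 × 1.5% × £372,860.00 = £22,371.60
Interest (17.4%/yr ÷ 12 = 1.45%/month): £372,860.00 × ((1 + 0.0145)^8 − 1) = £45,511.6098…
Penalties + interest = £37,286.0000 + £45,511.6098… = £82,797.61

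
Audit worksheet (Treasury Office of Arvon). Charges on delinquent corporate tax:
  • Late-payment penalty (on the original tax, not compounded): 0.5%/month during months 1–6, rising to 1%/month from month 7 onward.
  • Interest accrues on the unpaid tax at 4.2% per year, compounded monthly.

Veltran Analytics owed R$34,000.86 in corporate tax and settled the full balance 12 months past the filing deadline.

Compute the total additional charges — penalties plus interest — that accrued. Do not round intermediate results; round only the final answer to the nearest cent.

R$4,515.93

Penalty, months 1–6: 6 × 0.5% × R$34,000.86 = R$1,020.03…
Penalty, months 7–12: 6 × 1% × R$34,000.86 = R$2,040.05…
Interest (4.2%/yr ÷ 12 = 0.35%/month): R$34,000.86 × ((1 + 0.0035)^12 − 1) = R$1,455.8491…
Penalties + interest = R$3,060.0774 + R$1,455.8491… = R$4,515.93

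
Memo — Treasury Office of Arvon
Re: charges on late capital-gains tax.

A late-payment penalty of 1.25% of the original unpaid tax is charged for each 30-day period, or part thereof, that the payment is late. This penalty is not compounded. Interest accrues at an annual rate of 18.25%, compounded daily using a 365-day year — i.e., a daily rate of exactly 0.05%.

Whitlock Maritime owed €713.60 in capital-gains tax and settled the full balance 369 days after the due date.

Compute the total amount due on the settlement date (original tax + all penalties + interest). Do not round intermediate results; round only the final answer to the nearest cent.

€974.11

Penalty periods: ⌈369/30⌉ = 13; penalty = 13 × 1.25% × €713.60 = €115.96
Interest: €713.60 × ((1 + 0.0005)^369 − 1) = €713.60 × 0.20256153… = €144.5479…
Total = €713.60 + €115.9600 + €144.5479… = €974.11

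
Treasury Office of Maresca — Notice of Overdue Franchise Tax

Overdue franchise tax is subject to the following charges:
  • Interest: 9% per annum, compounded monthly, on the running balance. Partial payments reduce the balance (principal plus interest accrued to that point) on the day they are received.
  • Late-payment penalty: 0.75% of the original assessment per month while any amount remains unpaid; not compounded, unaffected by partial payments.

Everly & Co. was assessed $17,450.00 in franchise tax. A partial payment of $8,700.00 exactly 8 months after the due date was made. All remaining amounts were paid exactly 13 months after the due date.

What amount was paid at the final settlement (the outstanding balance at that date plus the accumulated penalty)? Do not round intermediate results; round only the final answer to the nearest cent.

$11,900.28

Monthly rate = 9% ÷ 12 = 0.75%
Balance at month 8: $17,450.0000 × (1 + 0.0075)^8 = $18,524.8999…
After $8,700.00 payment: $18,524.8999… − $8,700.00 = $9,824.8999…
Balance at month 13: $9,824.8999… × (1 + 0.0075)^5 = $10,198.9018…
Penalty: 13 × 0.75% × $17,450.00 = $1,701.38…
Final settlement = outstanding balance + penalty = $10,198.9018… + $1,701.38… = $11,900.28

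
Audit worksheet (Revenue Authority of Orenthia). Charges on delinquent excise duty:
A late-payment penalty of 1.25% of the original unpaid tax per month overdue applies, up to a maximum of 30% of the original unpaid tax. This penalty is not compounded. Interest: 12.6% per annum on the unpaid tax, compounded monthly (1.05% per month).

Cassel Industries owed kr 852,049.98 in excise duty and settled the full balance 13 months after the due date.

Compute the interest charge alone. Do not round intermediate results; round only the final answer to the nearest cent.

Interest: kr 852,049.98 × ((1 + 0.0105)^13 − 1) = kr 852,049.98 × 0.1454394… = kr 123,921.6704…

kr 123,921.67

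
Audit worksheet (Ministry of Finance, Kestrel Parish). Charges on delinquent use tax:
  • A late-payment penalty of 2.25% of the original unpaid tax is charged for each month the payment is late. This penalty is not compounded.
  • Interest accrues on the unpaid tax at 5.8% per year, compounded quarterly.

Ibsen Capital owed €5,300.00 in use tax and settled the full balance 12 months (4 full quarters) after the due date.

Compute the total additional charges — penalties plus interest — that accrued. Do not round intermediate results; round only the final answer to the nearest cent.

Late-payment penalty: 12 × 2.25% × €5,300.00 = €1,431.00
Interest (5.8%/yr ÷ 4 = 1.45%/quarter): €5,300.00 × ((1 + 0.0145)^4 − 1) = €314.1508…
Penalties + interest = €1,431.0000 + €314.1508… = €1,745.15

€1,745.15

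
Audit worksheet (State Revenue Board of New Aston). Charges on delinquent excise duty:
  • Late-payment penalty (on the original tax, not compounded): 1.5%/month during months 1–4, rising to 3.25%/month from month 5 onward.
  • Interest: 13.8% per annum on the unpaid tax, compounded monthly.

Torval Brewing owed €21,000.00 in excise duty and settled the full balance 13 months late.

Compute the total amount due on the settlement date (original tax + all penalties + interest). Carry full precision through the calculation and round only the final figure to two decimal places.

Penalty, months 1–4: 4 × 1.5% × €21,000.00 = €1,260.00
Penalty, months 5–13: 9 × 3.25% × €21,000.00 = €6,142.50
Interest (13.8%/yr ÷ 12 = 1.15%/month): €21,000.00 × ((1 + 0.0115)^13 − 1) = €3,365.5280…
Total = €21,000.00 + €7,402.5000 + €3,365.5280… = €31,768.03

€31,768.03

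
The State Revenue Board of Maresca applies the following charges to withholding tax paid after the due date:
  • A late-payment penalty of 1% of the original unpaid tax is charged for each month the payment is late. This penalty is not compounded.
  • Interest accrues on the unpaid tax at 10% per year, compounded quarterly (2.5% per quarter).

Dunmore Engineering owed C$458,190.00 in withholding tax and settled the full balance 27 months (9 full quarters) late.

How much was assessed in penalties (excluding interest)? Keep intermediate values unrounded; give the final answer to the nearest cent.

Late-payment penalty = 1% × C$458,190.00 × 27 mo = C$123,711.30

C$123,711.30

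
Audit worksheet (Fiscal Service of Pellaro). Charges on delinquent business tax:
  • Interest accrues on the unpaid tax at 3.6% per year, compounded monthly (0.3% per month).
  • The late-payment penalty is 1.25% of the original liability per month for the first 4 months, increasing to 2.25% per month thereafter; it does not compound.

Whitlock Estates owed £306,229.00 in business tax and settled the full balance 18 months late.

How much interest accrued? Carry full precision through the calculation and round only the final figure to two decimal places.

Interest: £306,229.00 × ((1 + 0.003)^18 − 1) = £306,229.00 × 0.0553993… = £16,964.8667…

£16,964.87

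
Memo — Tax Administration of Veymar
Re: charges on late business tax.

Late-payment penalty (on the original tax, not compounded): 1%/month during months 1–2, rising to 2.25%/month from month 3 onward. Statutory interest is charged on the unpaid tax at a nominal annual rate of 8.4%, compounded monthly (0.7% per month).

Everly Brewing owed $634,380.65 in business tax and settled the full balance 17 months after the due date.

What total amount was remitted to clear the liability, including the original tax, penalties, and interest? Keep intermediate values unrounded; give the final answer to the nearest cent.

$941,042.20

Penalty, months 1–2: 2 × 1% × $634,380.65 = $12,687.61…
Penalty, months 3–17: 15 × 2.25% × $634,380.65 = $214,103.47…
Interest: $634,380.65 × ((1 + 0.007)^17 − 1) = $634,380.65 × 0.1259031… = $79,870.4649…
Total = $634,380.65 + $226,791.0824… + $79,870.4649… = $941,042.20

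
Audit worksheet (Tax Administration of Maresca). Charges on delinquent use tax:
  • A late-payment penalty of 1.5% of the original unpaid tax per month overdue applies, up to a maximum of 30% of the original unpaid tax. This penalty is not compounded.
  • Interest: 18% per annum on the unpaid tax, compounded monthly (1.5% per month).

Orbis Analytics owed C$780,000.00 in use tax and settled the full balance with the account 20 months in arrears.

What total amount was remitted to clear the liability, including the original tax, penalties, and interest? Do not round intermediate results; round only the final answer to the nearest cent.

Penalty (uncapped): 20 × 1.5% × C$780,000.00 = C$234,000.00; cap = 30% × C$780,000.00 = C$234,000.00 → penalty = C$234,000.00
Interest: C$780,000.00 × ((1 + 0.015)^20 − 1) = C$780,000.00 × 0.3468550… = C$270,546.9051…
Total = C$780,000.00 + C$234,000.0000 + C$270,546.9051… = C$1,284,546.91

C$1,284,546.91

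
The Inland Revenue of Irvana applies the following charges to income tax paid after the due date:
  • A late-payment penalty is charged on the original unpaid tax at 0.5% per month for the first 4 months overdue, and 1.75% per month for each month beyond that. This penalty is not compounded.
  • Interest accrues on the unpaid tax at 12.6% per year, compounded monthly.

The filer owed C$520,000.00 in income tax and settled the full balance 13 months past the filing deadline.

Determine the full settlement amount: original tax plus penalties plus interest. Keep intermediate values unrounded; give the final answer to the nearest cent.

Penalty, months 1–4: 4 × 0.5% × C$520,000.00 = C$10,400.00
Penalty, months 5–13: 9 × 1.75% × C$520,000.00 = C$81,900.00
Interest (12.6%/yr ÷ 12 = 1.05%/month): C$520,000.00 × ((1 + 0.0105)^13 − 1) = C$75,628.5079…
Total = C$520,000.00 + C$92,300.0000 + C$75,628.5079… = C$687,928.51

C$687,928.51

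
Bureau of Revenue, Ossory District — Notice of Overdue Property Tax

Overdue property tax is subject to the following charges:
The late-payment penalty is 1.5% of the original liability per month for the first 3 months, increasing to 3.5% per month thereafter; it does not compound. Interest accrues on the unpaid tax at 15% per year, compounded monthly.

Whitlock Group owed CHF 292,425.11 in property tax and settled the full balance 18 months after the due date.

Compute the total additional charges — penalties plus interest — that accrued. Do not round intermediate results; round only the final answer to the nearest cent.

Penalty, months 1–3: 3 × 1.5% × CHF 292,425.11 = CHF 13,159.13…
Penalty, months 4–18: 15 × 3.5% × CHF 292,425.11 = CHF 153,523.18…
Interest (15%/yr ÷ 12 = 1.25%/month): CHF 292,425.11 × ((1 + 0.0125)^18 − 1) = CHF 73,275.1220…
Penalties + interest = CHF 166,682.3127 + CHF 73,275.1220… = CHF 239,957.43

CHF 239,957.43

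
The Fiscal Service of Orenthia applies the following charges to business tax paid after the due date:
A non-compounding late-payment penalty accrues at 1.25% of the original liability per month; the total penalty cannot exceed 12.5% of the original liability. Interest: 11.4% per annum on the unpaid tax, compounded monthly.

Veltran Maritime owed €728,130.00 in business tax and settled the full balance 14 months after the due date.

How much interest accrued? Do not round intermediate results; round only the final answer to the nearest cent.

Interest (11.4%/yr ÷ 12 = 0.95%/month): €728,130.00 × ((1 + 0.0095)^14 − 1) = €103,054.5288…

€103,054.53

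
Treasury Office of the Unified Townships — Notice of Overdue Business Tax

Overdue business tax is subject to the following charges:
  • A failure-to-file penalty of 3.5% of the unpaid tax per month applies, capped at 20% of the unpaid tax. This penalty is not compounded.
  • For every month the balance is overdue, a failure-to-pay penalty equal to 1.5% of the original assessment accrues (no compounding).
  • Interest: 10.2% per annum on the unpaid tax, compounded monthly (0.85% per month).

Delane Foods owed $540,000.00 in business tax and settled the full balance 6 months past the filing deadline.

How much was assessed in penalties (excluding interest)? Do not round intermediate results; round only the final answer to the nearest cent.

$156,600.00

Failure-to-file: 6 × 3.5% × $540,000.00 = $113,400.00, capped at 20% × $540,000.00 = $108,000.00
Failure-to-pay penalty: 6 × 1.5% × $540,000.00 = $48,600.00
Total penalty = $108,000.00 + $48,600.00 = $156,600.00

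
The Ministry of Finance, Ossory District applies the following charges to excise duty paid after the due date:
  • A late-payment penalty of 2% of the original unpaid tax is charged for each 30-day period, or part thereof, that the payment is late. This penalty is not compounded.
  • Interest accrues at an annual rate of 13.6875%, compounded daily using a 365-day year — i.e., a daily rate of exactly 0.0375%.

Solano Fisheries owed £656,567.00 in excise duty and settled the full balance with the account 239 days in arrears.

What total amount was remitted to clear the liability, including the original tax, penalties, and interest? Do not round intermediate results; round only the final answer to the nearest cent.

£823,168.03

Penalty periods: ⌈239/30⌉ = 8; penalty = 8 × 2% × £656,567.00 = £105,050.72
Interest: £656,567.00 × ((1 + 0.000375)^239 − 1) = £656,567.00 × 0.09374567… = £61,550.3131…
Total = £656,567.00 + £105,050.7200 + £61,550.3131… = £823,168.03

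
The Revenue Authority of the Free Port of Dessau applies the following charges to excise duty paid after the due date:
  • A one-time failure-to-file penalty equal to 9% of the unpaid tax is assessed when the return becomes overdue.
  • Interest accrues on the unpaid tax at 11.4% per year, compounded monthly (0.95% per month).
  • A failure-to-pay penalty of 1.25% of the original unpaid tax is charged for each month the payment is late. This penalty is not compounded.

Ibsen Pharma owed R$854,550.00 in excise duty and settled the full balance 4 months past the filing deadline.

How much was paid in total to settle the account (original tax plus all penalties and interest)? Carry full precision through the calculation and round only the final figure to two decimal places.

Failure-to-file penalty: 9% × R$854,550.00 = R$76,909.50
Failure-to-pay penalty = 1.25% × R$854,550.00 × 4 mo = R$42,727.50
Interest: R$854,550.00 × ((1 + 0.0095)^4 − 1) = R$854,550.00 × 0.0385449… = R$32,938.5765…
Total = R$854,550.00 + R$119,637.0000 + R$32,938.5765… = R$1,007,125.58

R$1,007,125.58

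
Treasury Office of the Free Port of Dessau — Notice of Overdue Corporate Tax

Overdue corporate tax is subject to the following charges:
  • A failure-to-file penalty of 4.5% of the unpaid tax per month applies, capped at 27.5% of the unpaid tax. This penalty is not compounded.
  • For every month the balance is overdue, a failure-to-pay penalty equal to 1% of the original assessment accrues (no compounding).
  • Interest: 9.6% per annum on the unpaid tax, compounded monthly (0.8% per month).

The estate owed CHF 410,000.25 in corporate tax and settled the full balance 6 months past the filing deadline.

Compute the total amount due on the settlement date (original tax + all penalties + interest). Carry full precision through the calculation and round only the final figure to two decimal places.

Failure-to-file: 6 × 4.5% × CHF 410,000.25 = CHF 110,700.07… (under the 27.5% cap)
Failure-to-pay penalty: 6 × 1% × CHF 410,000.25 = CHF 24,600.02…
Interest: CHF 410,000.25 × ((1 + 0.008)^6 − 1) = CHF 410,000.25 × 0.0489703… = CHF 20,077.8359…
Total = CHF 410,000.25 + CHF 135,300.0825 + CHF 20,077.8359… = CHF 565,378.17

CHF 565,378.17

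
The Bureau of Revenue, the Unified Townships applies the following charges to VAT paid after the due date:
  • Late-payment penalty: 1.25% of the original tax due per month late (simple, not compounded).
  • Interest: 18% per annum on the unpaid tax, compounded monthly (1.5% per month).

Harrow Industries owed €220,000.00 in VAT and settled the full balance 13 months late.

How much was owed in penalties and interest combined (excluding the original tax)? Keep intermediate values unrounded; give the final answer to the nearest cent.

€82,731.54

Late-payment penalty: 13 × 1.25% × €220,000.00 = €35,750.00
Interest: €220,000.00 × ((1 + 0.015)^13 − 1) = €220,000.00 × 0.2135524… = €46,981.5377…
Penalties + interest = €35,750.0000 + €46,981.5377… = €82,731.54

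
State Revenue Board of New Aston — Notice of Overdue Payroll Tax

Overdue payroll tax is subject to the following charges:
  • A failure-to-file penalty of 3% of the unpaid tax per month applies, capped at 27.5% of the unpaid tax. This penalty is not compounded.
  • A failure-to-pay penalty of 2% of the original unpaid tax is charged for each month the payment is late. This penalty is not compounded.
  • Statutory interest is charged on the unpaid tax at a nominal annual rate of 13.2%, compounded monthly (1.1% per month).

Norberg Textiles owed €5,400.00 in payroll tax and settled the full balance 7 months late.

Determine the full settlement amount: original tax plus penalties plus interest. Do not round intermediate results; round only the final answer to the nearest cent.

€7,719.78

Failure-to-file: 7 × 3% × €5,400.00 = €1,134.00 (under the 27.5% cap)
Failure-to-pay penalty = 2% × €5,400.00 × 7 mo = €756.00
Interest: €5,400.00 × ((1 + 0.011)^7 − 1) = €5,400.00 × 0.0795881… = €429.7757…
Total = €5,400.00 + €1,890.0000 + €429.7757… = €7,719.78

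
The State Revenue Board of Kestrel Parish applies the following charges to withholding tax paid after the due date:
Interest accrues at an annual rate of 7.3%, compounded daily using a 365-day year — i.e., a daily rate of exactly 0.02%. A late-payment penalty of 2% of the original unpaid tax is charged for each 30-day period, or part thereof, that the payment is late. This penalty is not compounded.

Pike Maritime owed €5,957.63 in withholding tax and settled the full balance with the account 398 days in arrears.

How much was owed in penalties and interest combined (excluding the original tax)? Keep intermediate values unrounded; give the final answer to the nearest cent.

€2,161.70

Penalty periods: ⌈398/30⌉ = 14; penalty = 14 × 2% × €5,957.63 = €1,668.14…
Interest: €5,957.63 × ((1 + 0.0002)^398 − 1) = €5,957.63 × 0.08284522… = €493.5612…
Penalties + interest = €1,668.1364 + €493.5612… = €2,161.70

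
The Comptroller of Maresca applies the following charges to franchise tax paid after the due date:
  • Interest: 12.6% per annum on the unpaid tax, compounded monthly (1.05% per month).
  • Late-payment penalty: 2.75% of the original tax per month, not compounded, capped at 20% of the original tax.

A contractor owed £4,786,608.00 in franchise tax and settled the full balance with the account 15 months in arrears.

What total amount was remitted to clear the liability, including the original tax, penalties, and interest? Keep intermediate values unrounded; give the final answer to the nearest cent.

Penalty (uncapped): 15 × 2.75% × £4,786,608.00 = £1,974,475.80; cap = 20% × £4,786,608.00 = £957,321.60 → penalty = £957,321.60
Interest: £4,786,608.00 × ((1 + 0.0105)^15 − 1) = £4,786,608.00 × 0.1696200… = £811,904.2149…
Total = £4,786,608.00 + £957,321.6000 + £811,904.2149… = £6,555,833.81

£6,555,833.81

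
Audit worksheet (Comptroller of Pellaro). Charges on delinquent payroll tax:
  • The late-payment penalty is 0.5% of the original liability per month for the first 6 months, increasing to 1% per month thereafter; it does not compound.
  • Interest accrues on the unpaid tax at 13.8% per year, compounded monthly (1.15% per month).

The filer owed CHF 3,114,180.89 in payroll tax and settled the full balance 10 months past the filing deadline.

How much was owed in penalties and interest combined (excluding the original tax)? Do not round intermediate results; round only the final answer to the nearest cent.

Penalty, months 1–6: 6 × 0.5% × CHF 3,114,180.89 = CHF 93,425.43…
Penalty, months 7–10: 4 × 1% × CHF 3,114,180.89 = CHF 124,567.24…
Interest: CHF 3,114,180.89 × ((1 + 0.0115)^10 − 1) = CHF 3,114,180.89 × 0.1211375… = CHF 377,244.0224…
Penalties + interest = CHF 217,992.6623 + CHF 377,244.0224… = CHF 595,236.68

CHF 595,236.68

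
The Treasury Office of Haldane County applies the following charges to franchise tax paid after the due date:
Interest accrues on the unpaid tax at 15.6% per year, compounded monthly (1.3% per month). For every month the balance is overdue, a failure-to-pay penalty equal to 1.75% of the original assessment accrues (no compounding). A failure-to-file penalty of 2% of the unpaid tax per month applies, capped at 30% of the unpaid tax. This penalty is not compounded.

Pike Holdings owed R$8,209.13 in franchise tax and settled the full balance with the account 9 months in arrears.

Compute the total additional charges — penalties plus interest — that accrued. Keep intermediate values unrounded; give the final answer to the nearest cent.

Failure-to-file: 9 × 2% × R$8,209.13 = R$1,477.64… (under the 30% cap)
Failure-to-pay penalty: 9 × 1.75% × R$8,209.13 = R$1,292.94…
Interest: R$8,209.13 × ((1 + 0.013)^9 − 1) = R$8,209.13 × 0.1232722… = R$1,011.9575…
Penalties + interest = R$2,770.5814… + R$1,011.9575… = R$3,782.54

R$3,782.54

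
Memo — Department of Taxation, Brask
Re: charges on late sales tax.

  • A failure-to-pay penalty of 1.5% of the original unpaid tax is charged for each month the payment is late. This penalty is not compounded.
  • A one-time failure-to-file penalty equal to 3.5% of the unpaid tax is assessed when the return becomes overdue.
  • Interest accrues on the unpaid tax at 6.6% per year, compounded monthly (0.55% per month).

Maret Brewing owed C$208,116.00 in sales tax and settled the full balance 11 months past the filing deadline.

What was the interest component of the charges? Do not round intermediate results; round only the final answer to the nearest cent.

C$12,943.05

Interest: C$208,116.00 × ((1 + 0.0055)^11 − 1) = C$208,116.00 × 0.0621915… = C$12,943.0475…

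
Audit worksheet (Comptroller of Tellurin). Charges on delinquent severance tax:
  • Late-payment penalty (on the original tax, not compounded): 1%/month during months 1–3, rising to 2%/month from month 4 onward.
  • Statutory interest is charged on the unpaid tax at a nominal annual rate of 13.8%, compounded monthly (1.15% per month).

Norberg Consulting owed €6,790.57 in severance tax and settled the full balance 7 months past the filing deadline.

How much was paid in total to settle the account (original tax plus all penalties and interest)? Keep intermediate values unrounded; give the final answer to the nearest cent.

€8,103.40

Penalty, months 1–3: 3 × 1% × €6,790.57 = €203.72…
Penalty, months 4–7: 4 × 2% × €6,790.57 = €543.25…
Interest: €6,790.57 × ((1 + 0.0115)^7 − 1) = €6,790.57 × 0.0833311… = €565.8656…
Total = €6,790.57 + €746.9627 + €565.8656… = €8,103.40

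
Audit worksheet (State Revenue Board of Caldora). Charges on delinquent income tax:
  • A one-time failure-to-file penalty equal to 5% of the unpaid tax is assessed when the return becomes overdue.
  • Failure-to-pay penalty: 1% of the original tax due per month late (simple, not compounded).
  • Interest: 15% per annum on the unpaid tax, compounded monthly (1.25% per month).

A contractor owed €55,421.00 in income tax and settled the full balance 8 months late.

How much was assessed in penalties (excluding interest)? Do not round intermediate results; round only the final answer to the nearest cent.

Failure-to-file penalty: 5% × €55,421.00 = €2,771.05
Failure-to-pay penalty: 8 × 1% × €55,421.00 = €4,433.68
Total penalty = €2,771.05 + €4,433.68 = €7,204.73

€7,204.73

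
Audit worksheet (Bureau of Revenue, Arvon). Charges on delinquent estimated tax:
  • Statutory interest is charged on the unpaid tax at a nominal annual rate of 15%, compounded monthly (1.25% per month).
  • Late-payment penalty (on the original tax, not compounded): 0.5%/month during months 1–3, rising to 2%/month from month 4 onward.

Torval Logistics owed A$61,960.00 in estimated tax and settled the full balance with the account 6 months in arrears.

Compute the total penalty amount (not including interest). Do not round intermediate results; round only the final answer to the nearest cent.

Penalty, months 1–3: 3 × 0.5% × A$61,960.00 = A$929.40
Penalty, months 4–6: 3 × 2% × A$61,960.00 = A$3,717.60
Total penalty = A$929.40 + A$3,717.60 = A$4,647.00

A$4,647.00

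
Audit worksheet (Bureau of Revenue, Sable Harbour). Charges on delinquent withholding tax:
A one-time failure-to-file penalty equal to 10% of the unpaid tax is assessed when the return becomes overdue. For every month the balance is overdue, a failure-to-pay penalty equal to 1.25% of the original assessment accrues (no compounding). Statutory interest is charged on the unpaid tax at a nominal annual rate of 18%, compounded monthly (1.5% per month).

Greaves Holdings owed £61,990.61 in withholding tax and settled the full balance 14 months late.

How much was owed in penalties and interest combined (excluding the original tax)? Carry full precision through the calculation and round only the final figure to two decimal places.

Failure-to-file penalty: 10% × £61,990.61 = £6,199.06…
Failure-to-pay penalty: 14 × 1.25% × £61,990.61 = £10,848.36…
Interest: £61,990.61 × ((1 + 0.015)^14 − 1) = £61,990.61 × 0.2317557… = £14,366.6791…
Penalties + interest = £17,047.4178… + £14,366.6791… = £31,414.10

£31,414.10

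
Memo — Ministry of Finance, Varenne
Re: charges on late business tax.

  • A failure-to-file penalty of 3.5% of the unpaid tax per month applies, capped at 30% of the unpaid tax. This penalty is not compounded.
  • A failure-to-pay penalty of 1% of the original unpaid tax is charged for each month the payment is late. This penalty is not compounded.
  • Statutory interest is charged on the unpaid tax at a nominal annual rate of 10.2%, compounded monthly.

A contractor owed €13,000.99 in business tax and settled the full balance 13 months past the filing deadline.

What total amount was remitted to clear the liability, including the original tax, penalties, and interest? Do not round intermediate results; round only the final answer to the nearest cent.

€20,103.62

Failure-to-file: 13 × 3.5% × €13,000.99 = €5,915.45…, capped at 30% × €13,000.99 = €3,900.30…
Failure-to-pay penalty = 1% × €13,000.99 × 13 mo = €1,690.13…
Interest (10.2%/yr ÷ 12 = 0.85%/month): €13,000.99 × ((1 + 0.0085)^13 − 1) = €1,512.2092…
Total = €13,000.99 + €5,590.4257 + €1,512.2092… = €20,103.62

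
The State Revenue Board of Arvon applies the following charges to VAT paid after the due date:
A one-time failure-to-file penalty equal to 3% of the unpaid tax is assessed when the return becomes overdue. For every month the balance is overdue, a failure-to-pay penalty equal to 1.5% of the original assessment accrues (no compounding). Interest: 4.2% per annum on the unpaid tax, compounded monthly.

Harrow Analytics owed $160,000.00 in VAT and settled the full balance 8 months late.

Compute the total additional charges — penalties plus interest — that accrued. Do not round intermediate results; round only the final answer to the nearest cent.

Failure-to-file penalty: 3% × $160,000.00 = $4,800.00
Failure-to-pay penalty = 1.5% × $160,000.00 × 8 mo = $19,200.00
Interest (4.2%/yr ÷ 12 = 0.35%/month): $160,000.00 × ((1 + 0.0035)^8 − 1) = $4,535.2658…
Penalties + interest = $24,000.0000 + $4,535.2658… = $28,535.27

$28,535.27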